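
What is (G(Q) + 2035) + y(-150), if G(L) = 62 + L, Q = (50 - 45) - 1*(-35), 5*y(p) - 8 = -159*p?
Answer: 34543/5 ≈ 6908.6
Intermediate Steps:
y(p) = 8/5 - 159*p/5 (y(p) = 8/5 + (-159*p)/5 = 8/5 - 159*p/5)
Q = 40 (Q = 5 + 35 = 40)
(G(Q) + 2035) + y(-150) = ((62 + 40) + 2035) + (8/5 - 159/5*(-150)) = (102 + 2035) + (8/5 + 4770) = 2137 + 23858/5 = 34543/5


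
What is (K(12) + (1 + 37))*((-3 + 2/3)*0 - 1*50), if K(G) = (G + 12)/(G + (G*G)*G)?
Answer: -55120/29 ≈ -1900.7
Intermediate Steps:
K(G) = (12 + G)/(G + G³) (K(G) = (12 + G)/(G + G²*G) = (12 + G)/(G + G³))
(K(12) + (1 + 37))*((-3 + 2/3)*0 - 1*50) = ((12 + 12)/(12 + 12³) + (1 + 37))*((-3 + 2/3)*0 - 1*50) = (24/(12 + 1728) + 38)*((-3 + 2*(⅓))*0 - 50) = (24/1740 + 38)*((-3 + ⅔)*0 - 50) = ((1/1740)*24 + 38)*(-7/3*0 - 50) = (2/145 + 38)*(0 - 50) = (5512/145)*(-50) = -55120/29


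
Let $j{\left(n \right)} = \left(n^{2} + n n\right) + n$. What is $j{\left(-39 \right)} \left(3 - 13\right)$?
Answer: $-30030$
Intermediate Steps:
$j{\left(n \right)} = n + 2 n^{2}$ ($j{\left(n \right)} = \left(n^{2} + n^{2}\right) + n = 2 n^{2} + n = n + 2 n^{2}$)
$j{\left(-39 \right)} \left(3 - 13\right) = - 39 \left(1 + 2 \left(-39\right)\right) \left(3 - 13\right) = - 39 \left(1 - 78\right) \left(3 - 13\right) = \left(-39\right) \left(-77\right) \left(-10\right) = 3003 \left(-10\right) = -30030$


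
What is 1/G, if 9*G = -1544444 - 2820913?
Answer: -3/1455119 ≈ -2.0617e-6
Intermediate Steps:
G = -1455119/3 (G = (-1544444 - 2820913)/9 = (⅑)*(-4365357) = -1455119/3 ≈ -4.8504e+5)
1/G = 1/(-1455119/3) = -3/1455119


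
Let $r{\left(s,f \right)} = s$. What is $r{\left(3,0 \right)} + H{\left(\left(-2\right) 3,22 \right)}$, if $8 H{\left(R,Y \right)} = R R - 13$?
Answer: $\frac{47}{8} \approx 5.875$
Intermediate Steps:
$H{\left(R,Y \right)} = - \frac{13}{8} + \frac{R^{2}}{8}$ ($H{\left(R,Y \right)} = \frac{R R - 13}{8} = \frac{R^{2} - 13}{8} = \frac{-13 + R^{2}}{8} = - \frac{13}{8} + \frac{R^{2}}{8}$)
$r{\left(3,0 \right)} + H{\left(\left(-2\right) 3,22 \right)} = 3 - \left(\frac{13}{8} - \frac{\left(\left(-2\right) 3\right)^{2}}{8}\right) = 3 - \left(\frac{13}{8} - \frac{\left(-6\right)^{2}}{8}\right) = 3 + \left(- \frac{13}{8} + \frac{1}{8} \cdot 36\right) = 3 + \left(- \frac{13}{8} + \frac{9}{2}\right) = 3 + \frac{23}{8} = \frac{47}{8}$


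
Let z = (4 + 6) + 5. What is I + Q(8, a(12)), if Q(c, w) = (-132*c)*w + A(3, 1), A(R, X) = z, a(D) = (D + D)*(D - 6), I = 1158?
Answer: -150891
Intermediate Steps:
z = 15 (z = 10 + 5 = 15)
a(D) = 2*D*(-6 + D) (a(D) = (2*D)*(-6 + D) = 2*D*(-6 + D))
A(R, X) = 15
Q(c, w) = 15 - 132*c*w (Q(c, w) = (-132*c)*w + 15 = -132*c*w + 15 = 15 - 132*c*w)
I + Q(8, a(12)) = 1158 + (15 - 132*8*2*12*(-6 + 12)) = 1158 + (15 - 132*8*2*12*6) = 1158 + (15 - 132*8*144) = 1158 + (15 - 152064) = 1158 - 152049 = -150891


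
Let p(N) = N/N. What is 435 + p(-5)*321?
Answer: 756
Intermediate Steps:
p(N) = 1
435 + p(-5)*321 = 435 + 1*321 = 435 + 321 = 756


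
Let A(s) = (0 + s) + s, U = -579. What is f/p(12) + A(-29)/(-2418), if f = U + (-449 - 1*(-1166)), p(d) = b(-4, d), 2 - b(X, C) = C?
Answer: -83276/6045 ≈ -13.776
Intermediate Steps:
b(X, C) = 2 - C
p(d) = 2 - d
A(s) = 2*s (A(s) = s + s = 2*s)
f = 138 (f = -579 + (-449 - 1*(-1166)) = -579 + (-449 + 1166) = -579 + 717 = 138)
f/p(12) + A(-29)/(-2418) = 138/(2 - 1*12) + (2*(-29))/(-2418) = 138/(2 - 12) - 58*(-1/2418) = 138/(-10) + 29/1209 = 138*(-1/10) + 29/1209 = -69/5 + 29/1209 = -83276/6045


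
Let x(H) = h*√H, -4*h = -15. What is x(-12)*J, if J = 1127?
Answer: 16905*I*√3/2 ≈ 14640.0*I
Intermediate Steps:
h = 15/4 (h = -¼*(-15) = 15/4 ≈ 3.7500)
x(H) = 15*√H/4
x(-12)*J = (15*√(-12)/4)*1127 = (15*(2*I*√3)/4)*1127 = (15*I*√3/2)*1127 = 16905*I*√3/2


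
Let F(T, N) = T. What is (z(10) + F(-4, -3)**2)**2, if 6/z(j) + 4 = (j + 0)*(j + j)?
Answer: 2468041/9604 ≈ 256.98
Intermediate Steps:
z(j) = 6/(-4 + 2*j**2) (z(j) = 6/(-4 + (j + 0)*(j + j)) = 6/(-4 + j*(2*j)) = 6/(-4 + 2*j**2))
(z(10) + F(-4, -3)**2)**2 = (3/(-2 + 10**2) + (-4)**2)**2 = (3/(-2 + 100) + 16)**2 = (3/98 + 16)**2 = (1571/98)**2 = 2468041/9604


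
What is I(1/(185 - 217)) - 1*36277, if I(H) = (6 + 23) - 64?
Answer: -36312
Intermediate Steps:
I(H) = -35 (I(H) = 29 - 64 = -35)
I(1/(185 - 217)) - 1*36277 = -35 - 1*36277 = -35 - 36277 = -36312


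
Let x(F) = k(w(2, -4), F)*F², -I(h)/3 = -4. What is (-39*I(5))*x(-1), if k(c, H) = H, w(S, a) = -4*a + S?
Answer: 468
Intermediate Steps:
w(S, a) = S - 4*a
I(h) = 12 (I(h) = -3*(-4) = 12)
x(F) = F³ (x(F) = F*F² = F³)
(-39*I(5))*x(-1) = -39*12*(-1)³ = -468*(-1) = 468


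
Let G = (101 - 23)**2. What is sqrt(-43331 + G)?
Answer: I*sqrt(37247) ≈ 192.99*I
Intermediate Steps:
G = 6084 (G = 78**2 = 6084)
sqrt(-43331 + G) = sqrt(-43331 + 6084) = sqrt(-37247) = I*sqrt(37247)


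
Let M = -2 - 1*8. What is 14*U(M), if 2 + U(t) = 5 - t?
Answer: 182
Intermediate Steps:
M = -10 (M = -2 - 8 = -10)
U(t) = 3 - t (U(t) = -2 + (5 - t) = 3 - t)
14*U(M) = 14*(3 - 1*(-10)) = 14*(3 + 10) = 14*13 = 182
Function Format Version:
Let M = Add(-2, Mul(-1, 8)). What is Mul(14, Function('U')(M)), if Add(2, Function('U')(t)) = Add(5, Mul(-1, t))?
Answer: 182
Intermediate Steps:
M = -10 (M = Add(-2, -8) = -10)
Function('U')(t) = Add(3, Mul(-1, t)) (Function('U')(t) = Add(-2, Add(5, Mul(-1, t))) = Add(3, Mul(-1, t)))
Mul(14, Function('U')(M)) = Mul(14, Add(3, Mul(-1, -10))) = Mul(14, Add(3, 10)) = Mul(14, 13) = 182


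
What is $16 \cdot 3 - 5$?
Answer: $43$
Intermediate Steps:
$16 \cdot 3 - 5 = 48 - 5 = 43$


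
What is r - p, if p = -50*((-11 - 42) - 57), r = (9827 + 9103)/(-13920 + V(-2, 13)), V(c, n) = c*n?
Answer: -38360965/6973 ≈ -5501.4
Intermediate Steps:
r = -9465/6973 (r = (9827 + 9103)/(-13920 - 2*13) = 18930/(-13920 - 26) = 18930/(-13946) = 18930*(-1/13946) = -9465/6973 ≈ -1.3574)
p = 5500 (p = -50*(-53 - 57) = -50*(-110) = 5500)
r - p = -9465/6973 - 1*5500 = -9465/6973 - 5500 = -38360965/6973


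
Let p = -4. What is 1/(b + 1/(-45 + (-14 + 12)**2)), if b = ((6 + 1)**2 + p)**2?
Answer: 41/83024 ≈ 0.00049383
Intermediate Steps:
b = 2025 (b = ((6 + 1)**2 - 4)**2 = (7**2 - 4)**2 = (49 - 4)**2 = 45**2 = 2025)
1/(b + 1/(-45 + (-14 + 12)**2)) = 1/(2025 + 1/(-45 + (-14 + 12)**2)) = 1/(2025 + 1/(-45 + (-2)**2)) = 1/(2025 + 1/(-45 + 4)) = 1/(2025 + 1/(-41)) = 1/(2025 - 1/41) = 1/(83024/41) = 41/83024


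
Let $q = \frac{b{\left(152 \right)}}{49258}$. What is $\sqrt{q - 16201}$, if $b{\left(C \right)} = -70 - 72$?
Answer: $\frac{10 i \sqrt{98273281205}}{24629} \approx 127.28 i$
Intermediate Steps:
$b{\left(C \right)} = -142$ ($b{\left(C \right)} = -70 - 72 = -142$)
$q = - \frac{71}{24629}$ ($q = - \frac{142}{49258} = \left(-142\right) \frac{1}{49258} = - \frac{71}{24629} \approx -0.0028828$)
$\sqrt{q - 16201} = \sqrt{- \frac{71}{24629} - 16201} = \sqrt{- \frac{399014500}{24629}} = \frac{10 i \sqrt{98273281205}}{24629}$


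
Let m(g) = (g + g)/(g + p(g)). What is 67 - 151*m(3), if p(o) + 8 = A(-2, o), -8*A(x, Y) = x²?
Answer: 2549/11 ≈ 231.73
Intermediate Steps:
A(x, Y) = -x²/8
p(o) = -17/2 (p(o) = -8 - ⅛*(-2)² = -8 - ⅛*4 = -8 - ½ = -17/2)
m(g) = 2*g/(-17/2 + g) (m(g) = (g + g)/(g - 17/2) = (2*g)/(-17/2 + g) = 2*g/(-17/2 + g))
67 - 151*m(3) = 67 - 604*3/(-17 + 2*3) = 67 - 604*3/(-17 + 6) = 67 - 604*3/(-11) = 67 - 604*3*(-1)/11 = 67 - 151*(-12/11) = 67 + 1812/11 = 2549/11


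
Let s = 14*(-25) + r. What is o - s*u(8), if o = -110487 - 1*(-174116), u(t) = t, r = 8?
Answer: 66365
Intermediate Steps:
s = -342 (s = 14*(-25) + 8 = -350 + 8 = -342)
o = 63629 (o = -110487 + 174116 = 63629)
o - s*u(8) = 63629 - (-342)*8 = 63629 - 1*(-2736) = 63629 + 2736 = 66365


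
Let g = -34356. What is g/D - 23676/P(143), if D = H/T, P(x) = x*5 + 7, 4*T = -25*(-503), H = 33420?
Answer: -2625735709/804308 ≈ -3264.6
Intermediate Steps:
T = 12575/4 (T = (-25*(-503))/4 = (¼)*12575 = 12575/4 ≈ 3143.8)
P(x) = 7 + 5*x (P(x) = 5*x + 7 = 7 + 5*x)
D = 26736/2515 (D = 33420/(12575/4) = 33420*(4/12575) = 26736/2515 ≈ 10.631)
g/D - 23676/P(143) = -34356/26736/2515 - 23676/(7 + 5*143) = -34356*2515/26736 - 23676/(7 + 715) = -7200445/2228 - 23676/722 = -7200445/2228 - 23676*1/722 = -7200445/2228 - 11838/361 = -2625735709/804308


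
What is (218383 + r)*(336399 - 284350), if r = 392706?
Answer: 31806571361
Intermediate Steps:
(218383 + r)*(336399 - 284350) = (218383 + 392706)*(336399 - 284350) = 611089*52049 = 31806571361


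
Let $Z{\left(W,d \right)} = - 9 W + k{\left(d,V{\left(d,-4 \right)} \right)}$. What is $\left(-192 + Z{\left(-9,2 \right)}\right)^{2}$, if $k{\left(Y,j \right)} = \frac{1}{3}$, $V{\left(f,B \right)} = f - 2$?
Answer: $\frac{110224}{9} \approx 12247.0$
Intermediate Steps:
$V{\left(f,B \right)} = -2 + f$
$k{\left(Y,j \right)} = \frac{1}{3}$
$Z{\left(W,d \right)} = \frac{1}{3} - 9 W$ ($Z{\left(W,d \right)} = - 9 W + \frac{1}{3} = \frac{1}{3} - 9 W$)
$\left(-192 + Z{\left(-9,2 \right)}\right)^{2} = \left(-192 + \left(\frac{1}{3} - -81\right)\right)^{2} = \left(-192 + \left(\frac{1}{3} + 81\right)\right)^{2} = \left(-192 + \frac{244}{3}\right)^{2} = \left(- \frac{332}{3}\right)^{2} = \frac{110224}{9}$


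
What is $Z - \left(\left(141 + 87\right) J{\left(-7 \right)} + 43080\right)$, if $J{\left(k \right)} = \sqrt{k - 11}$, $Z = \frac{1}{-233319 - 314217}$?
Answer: $- \frac{23587850881}{547536} - 684 i \sqrt{2} \approx -43080.0 - 967.32 i$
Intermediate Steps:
$Z = - \frac{1}{547536}$ ($Z = \frac{1}{-547536} = - \frac{1}{547536} \approx -1.8264 \cdot 10^{-6}$)
$J{\left(k \right)} = \sqrt{-11 + k}$
$Z - \left(\left(141 + 87\right) J{\left(-7 \right)} + 43080\right) = - \frac{1}{547536} - \left(\left(141 + 87\right) \sqrt{-11 - 7} + 43080\right) = - \frac{1}{547536} - \left(228 \sqrt{-18} + 43080\right) = - \frac{1}{547536} - \left(228 \cdot 3 i \sqrt{2} + 43080\right) = - \frac{1}{547536} - \left(684 i \sqrt{2} + 43080\right) = - \frac{1}{547536} - \left(43080 + 684 i \sqrt{2}\right) = - \frac{23587850881}{547536} - 684 i \sqrt{2}$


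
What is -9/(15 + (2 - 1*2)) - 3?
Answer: -18/5 ≈ -3.6000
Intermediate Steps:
-9/(15 + (2 - 1*2)) - 3 = -9/(15 + (2 - 2)) - 3 = -9/(15 + 0) - 3 = -9/15 - 3 = (1/15)*(-9) - 3 = -⅗ - 3 = -18/5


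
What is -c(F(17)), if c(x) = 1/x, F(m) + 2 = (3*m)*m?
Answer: -1/865 ≈ -0.0011561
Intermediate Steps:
F(m) = -2 + 3*m² (F(m) = -2 + (3*m)*m = -2 + 3*m²)
-c(F(17)) = -1/(-2 + 3*17²) = -1/(-2 + 3*289) = -1/(-2 + 867) = -1/865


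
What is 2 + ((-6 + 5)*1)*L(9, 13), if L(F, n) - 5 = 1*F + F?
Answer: -21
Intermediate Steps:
L(F, n) = 5 + 2*F (L(F, n) = 5 + (1*F + F) = 5 + (F + F) = 5 + 2*F)
2 + ((-6 + 5)*1)*L(9, 13) = 2 + ((-6 + 5)*1)*(5 + 2*9) = 2 + (-1*1)*(5 + 18) = 2 - 1*23 = 2 - 23 = -21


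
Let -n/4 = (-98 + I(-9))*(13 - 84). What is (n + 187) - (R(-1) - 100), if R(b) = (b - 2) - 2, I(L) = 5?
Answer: -26120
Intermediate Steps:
R(b) = -4 + b (R(b) = (-2 + b) - 2 = -4 + b)
n = -26412 (n = -4*(-98 + 5)*(13 - 84) = -(-372)*(-71) = -4*6603 = -26412)
(n + 187) - (R(-1) - 100) = (-26412 + 187) - ((-4 - 1) - 100) = -26225 - (-5 - 100) = -26225 - 1*(-105) = -26225 + 105 = -26120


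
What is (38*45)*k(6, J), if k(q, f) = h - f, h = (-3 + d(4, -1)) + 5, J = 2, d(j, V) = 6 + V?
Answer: 8550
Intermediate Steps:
h = 7 (h = (-3 + (6 - 1)) + 5 = (-3 + 5) + 5 = 2 + 5 = 7)
k(q, f) = 7 - f
(38*45)*k(6, J) = (38*45)*(7 - 1*2) = 1710*(7 - 2) = 1710*5 = 8550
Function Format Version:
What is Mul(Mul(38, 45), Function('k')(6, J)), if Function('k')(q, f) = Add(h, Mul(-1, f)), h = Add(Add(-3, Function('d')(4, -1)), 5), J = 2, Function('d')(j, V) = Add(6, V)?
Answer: 8550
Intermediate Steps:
h = 7 (h = Add(Add(-3, Add(6, -1)), 5) = Add(Add(-3, 5), 5) = Add(2, 5) = 7)
Function('k')(q, f) = Add(7, Mul(-1, f))
Mul(Mul(38, 45), Function('k')(6, J)) = Mul(Mul(38, 45), Add(7, Mul(-1, 2))) = Mul(1710, Add(7, -2)) = Mul(1710, 5) = 8550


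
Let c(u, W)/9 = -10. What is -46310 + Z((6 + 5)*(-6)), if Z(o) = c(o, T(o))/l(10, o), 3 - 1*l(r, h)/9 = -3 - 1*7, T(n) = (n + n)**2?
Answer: -602040/13 ≈ -46311.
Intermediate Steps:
T(n) = 4*n**2 (T(n) = (2*n)**2 = 4*n**2)
c(u, W) = -90 (c(u, W) = 9*(-10) = -90)
l(r, h) = 117 (l(r, h) = 27 - 9*(-3 - 1*7) = 27 - 9*(-3 - 7) = 27 - 9*(-10) = 27 + 90 = 117)
Z(o) = -10/13 (Z(o) = -90/117 = -90*1/117 = -10/13)
-46310 + Z((6 + 5)*(-6)) = -46310 - 10/13 = -602040/13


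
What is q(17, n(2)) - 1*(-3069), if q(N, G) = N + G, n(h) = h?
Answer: 3088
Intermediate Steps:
q(N, G) = G + N
q(17, n(2)) - 1*(-3069) = (2 + 17) - 1*(-3069) = 19 + 3069 = 3088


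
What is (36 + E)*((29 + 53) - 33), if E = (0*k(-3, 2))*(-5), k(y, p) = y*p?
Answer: 1764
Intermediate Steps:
k(y, p) = p*y
E = 0 (E = (0*(2*(-3)))*(-5) = (0*(-6))*(-5) = 0*(-5) = 0)
(36 + E)*((29 + 53) - 33) = (36 + 0)*((29 + 53) - 33) = 36*(82 - 33) = 36*49 = 1764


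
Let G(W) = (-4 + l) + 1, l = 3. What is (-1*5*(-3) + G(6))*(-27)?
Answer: -405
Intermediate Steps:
G(W) = 0 (G(W) = (-4 + 3) + 1 = -1 + 1 = 0)
(-1*5*(-3) + G(6))*(-27) = (-1*5*(-3) + 0)*(-27) = (-5*(-3) + 0)*(-27) = (15 + 0)*(-27) = 15*(-27) = -405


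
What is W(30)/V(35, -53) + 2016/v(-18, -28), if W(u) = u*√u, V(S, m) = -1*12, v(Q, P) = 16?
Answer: 126 - 5*√30/2 ≈ 112.31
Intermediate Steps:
V(S, m) = -12
W(u) = u^(3/2)
W(30)/V(35, -53) + 2016/v(-18, -28) = 30^(3/2)/(-12) + 2016/16 = (30*√30)*(-1/12) + 2016*(1/16) = -5*√30/2 + 126 = 126 - 5*√30/2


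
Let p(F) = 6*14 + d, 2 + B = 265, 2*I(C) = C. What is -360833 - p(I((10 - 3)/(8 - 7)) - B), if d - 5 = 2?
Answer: -360924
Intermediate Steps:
d = 7 (d = 5 + 2 = 7)
I(C) = C/2
B = 263 (B = -2 + 265 = 263)
p(F) = 91 (p(F) = 6*14 + 7 = 84 + 7 = 91)
-360833 - p(I((10 - 3)/(8 - 7)) - B) = -360833 - 1*91 = -360833 - 91 = -360924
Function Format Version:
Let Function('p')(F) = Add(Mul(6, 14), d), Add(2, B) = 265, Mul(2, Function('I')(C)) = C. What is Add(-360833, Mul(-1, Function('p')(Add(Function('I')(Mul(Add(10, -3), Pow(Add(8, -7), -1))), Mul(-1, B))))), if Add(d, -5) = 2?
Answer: -360924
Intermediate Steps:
d = 7 (d = Add(5, 2) = 7)
Function('I')(C) = Mul(Rational(1, 2), C)
B = 263 (B = Add(-2, 265) = 263)
Function('p')(F) = 91 (Function('p')(F) = Add(Mul(6, 14), 7) = Add(84, 7) = 91)
Add(-360833, Mul(-1, Function('p')(Add(Function('I')(Mul(Add(10, -3), Pow(Add(8, -7), -1))), Mul(-1, B))))) = Add(-360833, Mul(-1, 91)) = Add(-360833, -91) = -360924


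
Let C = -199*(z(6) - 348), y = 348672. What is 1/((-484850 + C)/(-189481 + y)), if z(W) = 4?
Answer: -159191/416394 ≈ -0.38231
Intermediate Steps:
C = 68456 (C = -199*(4 - 348) = -199*(-344) = 68456)
1/((-484850 + C)/(-189481 + y)) = 1/((-484850 + 68456)/(-189481 + 348672)) = 1/(-416394/159191) = -159191/416394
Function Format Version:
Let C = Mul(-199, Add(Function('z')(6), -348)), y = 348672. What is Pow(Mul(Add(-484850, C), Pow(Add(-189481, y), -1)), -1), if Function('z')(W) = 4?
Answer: Rational(-159191, 416394) ≈ -0.38231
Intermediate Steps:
C = 68456 (C = Mul(-199, Add(4, -348)) = Mul(-199, -344) = 68456)
Pow(Mul(Add(-484850, C), Pow(Add(-189481, y), -1)), -1) = Pow(Mul(Add(-484850, 68456), Pow(Add(-189481, 348672), -1)), -1) = Pow(Mul(-416394, Pow(159191, -1)), -1) = Pow(Mul(-416394, Rational(1, 159191)), -1) = Pow(Rational(-416394, 159191), -1) = Rational(-159191, 416394)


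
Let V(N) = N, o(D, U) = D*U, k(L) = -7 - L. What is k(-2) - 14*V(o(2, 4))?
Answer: -117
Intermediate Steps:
k(-2) - 14*V(o(2, 4)) = (-7 - 1*(-2)) - 28*4 = (-7 + 2) - 14*8 = -5 - 112 = -117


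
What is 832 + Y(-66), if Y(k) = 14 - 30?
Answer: 816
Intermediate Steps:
Y(k) = -16
832 + Y(-66) = 832 - 16 = 816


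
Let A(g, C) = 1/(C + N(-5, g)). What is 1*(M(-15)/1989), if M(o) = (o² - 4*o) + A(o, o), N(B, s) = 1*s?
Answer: 8549/59670 ≈ 0.14327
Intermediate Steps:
N(B, s) = s
A(g, C) = 1/(C + g)
M(o) = o² + 1/(2*o) - 4*o (M(o) = (o² - 4*o) + 1/(o + o) = (o² - 4*o) + 1/(2*o) = o² + 1/(2*o) - 4*o)
1*(M(-15)/1989) = 1*(((-15)² + (½)/(-15) - 4*(-15))/1989) = 1*((225 + (½)*(-1/15) + 60)*(1/1989)) = 1*((225 - 1/30 + 60)*(1/1989)) = 1*((8549/30)*(1/1989)) = 1*(8549/59670) = 8549/59670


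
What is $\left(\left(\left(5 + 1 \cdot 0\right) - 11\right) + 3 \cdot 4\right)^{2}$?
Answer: $36$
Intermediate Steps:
$\left(\left(\left(5 + 1 \cdot 0\right) - 11\right) + 3 \cdot 4\right)^{2} = \left(\left(\left(5 + 0\right) - 11\right) + 12\right)^{2} = \left(\left(5 - 11\right) + 12\right)^{2} = \left(-6 + 12\right)^{2} = 6^{2} = 36$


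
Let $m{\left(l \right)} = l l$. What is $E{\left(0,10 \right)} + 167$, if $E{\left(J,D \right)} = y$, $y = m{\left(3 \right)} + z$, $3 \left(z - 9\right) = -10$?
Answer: $\frac{545}{3} \approx 181.67$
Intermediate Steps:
$z = \frac{17}{3}$ ($z = 9 + \frac{1}{3} \left(-10\right) = 9 - \frac{10}{3} = \frac{17}{3} \approx 5.6667$)
$m{\left(l \right)} = l^{2}$
$y = \frac{44}{3}$ ($y = 3^{2} + \frac{17}{3} = 9 + \frac{17}{3} = \frac{44}{3} \approx 14.667$)
$E{\left(J,D \right)} = \frac{44}{3}$
$E{\left(0,10 \right)} + 167 = \frac{44}{3} + 167 = \frac{545}{3}$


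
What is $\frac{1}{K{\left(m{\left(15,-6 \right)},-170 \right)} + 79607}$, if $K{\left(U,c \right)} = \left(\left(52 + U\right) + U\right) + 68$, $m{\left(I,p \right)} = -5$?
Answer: $\frac{1}{79717} \approx 1.2544 \cdot 10^{-5}$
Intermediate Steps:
$K{\left(U,c \right)} = 120 + 2 U$ ($K{\left(U,c \right)} = \left(52 + 2 U\right) + 68 = 120 + 2 U$)
$\frac{1}{K{\left(m{\left(15,-6 \right)},-170 \right)} + 79607} = \frac{1}{\left(120 + 2 \left(-5\right)\right) + 79607} = \frac{1}{\left(120 - 10\right) + 79607} = \frac{1}{110 + 79607} = \frac{1}{79717}$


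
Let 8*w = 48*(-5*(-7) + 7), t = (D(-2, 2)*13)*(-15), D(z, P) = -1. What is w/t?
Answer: 84/65 ≈ 1.2923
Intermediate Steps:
t = 195 (t = -1*13*(-15) = -13*(-15) = 195)
w = 252 (w = (48*(-5*(-7) + 7))/8 = (48*(35 + 7))/8 = (48*42)/8 = (⅛)*2016 = 252)
w/t = 252/195 = 252*(1/195) = 84/65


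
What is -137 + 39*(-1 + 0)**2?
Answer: -98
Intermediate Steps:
-137 + 39*(-1 + 0)**2 = -137 + 39*(-1)**2 = -137 + 39*1 = -137 + 39 = -98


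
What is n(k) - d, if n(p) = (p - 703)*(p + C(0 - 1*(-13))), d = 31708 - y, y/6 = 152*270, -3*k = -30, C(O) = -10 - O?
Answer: 223541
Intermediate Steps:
k = 10 (k = -1/3*(-30) = 10)
y = 246240 (y = 6*(152*270) = 6*41040 = 246240)
d = -214532 (d = 31708 - 1*246240 = 31708 - 246240 = -214532)
n(p) = (-703 + p)*(-23 + p) (n(p) = (p - 703)*(p + (-10 - (0 - 1*(-13)))) = (-703 + p)*(p + (-10 - (0 + 13))) = (-703 + p)*(p + (-10 - 1*13)) = (-703 + p)*(p + (-10 - 13)) = (-703 + p)*(p - 23) = (-703 + p)*(-23 + p))
n(k) - d = (16169 + 10**2 - 726*10) - 1*(-214532) = (16169 + 100 - 7260) + 214532 = 9009 + 214532 = 223541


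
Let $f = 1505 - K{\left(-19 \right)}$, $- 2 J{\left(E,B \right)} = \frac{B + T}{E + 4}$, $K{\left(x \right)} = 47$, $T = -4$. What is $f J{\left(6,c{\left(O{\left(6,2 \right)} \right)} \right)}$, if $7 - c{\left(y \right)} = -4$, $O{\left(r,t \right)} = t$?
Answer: $- \frac{5103}{10} \approx -510.3$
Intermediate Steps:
$c{\left(y \right)} = 11$ ($c{\left(y \right)} = 7 - -4 = 7 + 4 = 11$)
$J{\left(E,B \right)} = - \frac{-4 + B}{2 \left(4 + E\right)}$ ($J{\left(E,B \right)} = - \frac{\left(B - 4\right) \frac{1}{E + 4}}{2} = - \frac{\left(-4 + B\right) \frac{1}{4 + E}}{2} = - \frac{\frac{1}{4 + E} \left(-4 + B\right)}{2} = - \frac{-4 + B}{2 \left(4 + E\right)}$)
$f = 1458$ ($f = 1505 - 47 = 1458$)
$f J{\left(6,c{\left(O{\left(6,2 \right)} \right)} \right)} = 1458 \frac{4 - 11}{2 \left(4 + 6\right)} = 1458 \frac{4 - 11}{2 \cdot 10} = 1458 \cdot \frac{1}{2} \cdot \frac{1}{10} \left(-7\right) = 1458 \left(- \frac{7}{20}\right) = - \frac{5103}{10}$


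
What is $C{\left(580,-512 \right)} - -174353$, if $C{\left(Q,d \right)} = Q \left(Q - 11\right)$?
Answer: $504373$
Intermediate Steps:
$C{\left(Q,d \right)} = Q \left(-11 + Q\right)$
$C{\left(580,-512 \right)} - -174353 = 580 \left(-11 + 580\right) - -174353 = 580 \cdot 569 + 174353 = 330020 + 174353 = 504373$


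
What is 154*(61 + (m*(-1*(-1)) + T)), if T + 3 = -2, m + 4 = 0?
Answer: 8008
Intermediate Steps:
m = -4 (m = -4 + 0 = -4)
T = -5 (T = -3 - 2 = -5)
154*(61 + (m*(-1*(-1)) + T)) = 154*(61 + (-(-4)*(-1) - 5)) = 154*(61 + (-4*1 - 5)) = 154*(61 + (-4 - 5)) = 154*(61 - 9) = 154*52 = 8008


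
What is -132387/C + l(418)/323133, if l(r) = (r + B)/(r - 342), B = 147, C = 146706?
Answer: -541848559151/600470298708 ≈ -0.90237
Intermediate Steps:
l(r) = (147 + r)/(-342 + r) (l(r) = (r + 147)/(r - 342) = (147 + r)/(-342 + r))
-132387/C + l(418)/323133 = -132387/146706 + ((147 + 418)/(-342 + 418))/323133 = -132387*1/146706 + (565/76)*(1/323133) = -44129/48902 + ((1/76)*565)*(1/323133) = -44129/48902 + (565/76)*(1/323133) = -44129/48902 + 565/24558108 = -541848559151/600470298708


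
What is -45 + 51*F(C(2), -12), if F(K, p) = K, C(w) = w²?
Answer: 159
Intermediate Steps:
-45 + 51*F(C(2), -12) = -45 + 51*2² = -45 + 51*4 = -45 + 204 = 159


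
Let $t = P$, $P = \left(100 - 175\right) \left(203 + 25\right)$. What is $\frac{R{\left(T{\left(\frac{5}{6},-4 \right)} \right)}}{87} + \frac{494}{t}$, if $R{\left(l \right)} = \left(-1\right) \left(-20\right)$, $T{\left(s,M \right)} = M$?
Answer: $\frac{2623}{13050} \approx 0.201$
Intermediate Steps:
$R{\left(l \right)} = 20$
$P = -17100$ ($P = \left(-75\right) 228 = -17100$)
$t = -17100$
$\frac{R{\left(T{\left(\frac{5}{6},-4 \right)} \right)}}{87} + \frac{494}{t} = \frac{20}{87} + \frac{494}{-17100} = 20 \cdot \frac{1}{87} + 494 \left(- \frac{1}{17100}\right) = \frac{20}{87} - \frac{13}{450} = \frac{2623}{13050}$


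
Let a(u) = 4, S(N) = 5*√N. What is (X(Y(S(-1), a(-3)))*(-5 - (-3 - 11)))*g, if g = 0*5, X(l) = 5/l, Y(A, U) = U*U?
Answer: 0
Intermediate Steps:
Y(A, U) = U²
g = 0
(X(Y(S(-1), a(-3)))*(-5 - (-3 - 11)))*g = ((5/(4²))*(-5 - (-3 - 11)))*0 = ((5/16)*(-5 - 1*(-14)))*0 = ((5*(1/16))*(-5 + 14))*0 = ((5/16)*9)*0 = (45/16)*0 = 0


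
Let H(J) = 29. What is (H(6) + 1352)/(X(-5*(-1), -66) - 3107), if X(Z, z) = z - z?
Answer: -1381/3107 ≈ -0.44448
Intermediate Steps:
X(Z, z) = 0
(H(6) + 1352)/(X(-5*(-1), -66) - 3107) = (29 + 1352)/(0 - 3107) = 1381/(-3107) = 1381*(-1/3107) = -1381/3107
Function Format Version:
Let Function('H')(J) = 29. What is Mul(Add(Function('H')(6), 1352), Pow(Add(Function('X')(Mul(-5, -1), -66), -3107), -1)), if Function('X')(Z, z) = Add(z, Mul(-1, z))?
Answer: Rational(-1381, 3107) ≈ -0.44448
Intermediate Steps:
Function('X')(Z, z) = 0
Mul(Add(Function('H')(6), 1352), Pow(Add(Function('X')(Mul(-5, -1), -66), -3107), -1)) = Mul(Add(29, 1352), Pow(Add(0, -3107), -1)) = Mul(1381, Pow(-3107, -1)) = Mul(1381, Rational(-1, 3107)) = Rational(-1381, 3107)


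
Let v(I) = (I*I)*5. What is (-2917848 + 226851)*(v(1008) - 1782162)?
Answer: -8875333283526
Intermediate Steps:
v(I) = 5*I² (v(I) = I²*5 = 5*I²)
(-2917848 + 226851)*(v(1008) - 1782162) = (-2917848 + 226851)*(5*1008² - 1782162) = -2690997*(5*1016064 - 1782162) = -2690997*(5080320 - 1782162) = -2690997*3298158 = -8875333283526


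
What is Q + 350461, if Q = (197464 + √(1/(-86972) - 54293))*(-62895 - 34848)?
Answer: -19300373291 - 97743*I*√102669811039171/43486 ≈ -1.93e+10 - 2.2775e+7*I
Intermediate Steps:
Q = -19300723752 - 97743*I*√102669811039171/43486 (Q = (197464 + √(-1/86972 - 54293))*(-97743) = (197464 + √(-4721970797/86972))*(-97743) = (197464 + I*√102669811039171/43486)*(-97743) = -19300723752 - 97743*I*√102669811039171/43486 ≈ -1.9301e+10 - 2.2775e+7*I)
Q + 350461 = (-19300723752 - 97743*I*√102669811039171/43486) + 350461 = -19300373291 - 97743*I*√102669811039171/43486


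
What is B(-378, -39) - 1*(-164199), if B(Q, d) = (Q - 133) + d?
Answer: 163649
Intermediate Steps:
B(Q, d) = -133 + Q + d (B(Q, d) = (-133 + Q) + d = -133 + Q + d)
B(-378, -39) - 1*(-164199) = (-133 - 378 - 39) - 1*(-164199) = -550 + 164199 = 163649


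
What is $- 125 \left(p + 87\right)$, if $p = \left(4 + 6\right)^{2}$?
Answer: $-23375$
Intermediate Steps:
$p = 100$ ($p = 10^{2} = 100$)
$- 125 \left(p + 87\right) = - 125 \left(100 + 87\right) = \left(-125\right) 187 = -23375$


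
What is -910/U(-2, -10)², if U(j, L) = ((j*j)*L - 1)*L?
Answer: -91/16810 ≈ -0.0054134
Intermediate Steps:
U(j, L) = L*(-1 + L*j²) (U(j, L) = (j²*L - 1)*L = (L*j² - 1)*L = (-1 + L*j²)*L = L*(-1 + L*j²))
-910/U(-2, -10)² = -910*1/(100*(-1 - 10*(-2)²)²) = -910*1/(100*(-1 - 10*4)²) = -910*1/(100*(-1 - 40)²) = -910/((-10*(-41))²) = -910/(410²) = -910/168100 = -910*1/168100 = -91/16810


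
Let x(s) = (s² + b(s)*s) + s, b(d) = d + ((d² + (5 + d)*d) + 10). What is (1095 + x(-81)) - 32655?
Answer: -1049406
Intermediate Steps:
b(d) = 10 + d + d² + d*(5 + d) (b(d) = d + ((d² + d*(5 + d)) + 10) = d + (10 + d² + d*(5 + d)) = 10 + d + d² + d*(5 + d))
x(s) = s + s² + s*(10 + 2*s² + 6*s) (x(s) = (s² + (10 + 2*s² + 6*s)*s) + s = (s² + s*(10 + 2*s² + 6*s)) + s = s + s² + s*(10 + 2*s² + 6*s))
(1095 + x(-81)) - 32655 = (1095 - 81*(11 + 2*(-81)² + 7*(-81))) - 32655 = (1095 - 81*(11 + 2*6561 - 567)) - 32655 = (1095 - 81*(11 + 13122 - 567)) - 32655 = (1095 - 81*12566) - 32655 = (1095 - 1017846) - 32655 = -1016751 - 32655 = -1049406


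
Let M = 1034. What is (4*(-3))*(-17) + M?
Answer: 1238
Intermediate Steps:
(4*(-3))*(-17) + M = (4*(-3))*(-17) + 1034 = -12*(-17) + 1034 = 204 + 1034 = 1238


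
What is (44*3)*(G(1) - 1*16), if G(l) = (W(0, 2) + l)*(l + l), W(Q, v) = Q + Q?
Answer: -1848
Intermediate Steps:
W(Q, v) = 2*Q
G(l) = 2*l² (G(l) = (2*0 + l)*(l + l) = (0 + l)*(2*l) = l*(2*l) = 2*l²)
(44*3)*(G(1) - 1*16) = (44*3)*(2*1² - 1*16) = 132*(2*1 - 16) = 132*(2 - 16) = 132*(-14) = -1848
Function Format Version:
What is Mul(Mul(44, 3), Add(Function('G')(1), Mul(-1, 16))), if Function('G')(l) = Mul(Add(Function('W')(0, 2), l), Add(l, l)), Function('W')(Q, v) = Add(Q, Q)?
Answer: -1848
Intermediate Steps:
Function('W')(Q, v) = Mul(2, Q)
Function('G')(l) = Mul(2, Pow(l, 2)) (Function('G')(l) = Mul(Add(Mul(2, 0), l), Add(l, l)) = Mul(Add(0, l), Mul(2, l)) = Mul(l, Mul(2, l)) = Mul(2, Pow(l, 2)))
Mul(Mul(44, 3), Add(Function('G')(1), Mul(-1, 16))) = Mul(Mul(44, 3), Add(Mul(2, Pow(1, 2)), Mul(-1, 16))) = Mul(132, Add(Mul(2, 1), -16)) = Mul(132, Add(2, -16)) = Mul(132, -14) = -1848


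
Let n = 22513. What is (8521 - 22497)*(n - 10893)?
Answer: -162401120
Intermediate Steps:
(8521 - 22497)*(n - 10893) = (8521 - 22497)*(22513 - 10893) = -13976*11620 = -162401120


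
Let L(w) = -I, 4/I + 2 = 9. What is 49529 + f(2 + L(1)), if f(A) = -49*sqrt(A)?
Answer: 49529 - 7*sqrt(70) ≈ 49470.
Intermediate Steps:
I = 4/7 (I = 4/(-2 + 9) = 4/7 ≈ 0.57143)
L(w) = -4/7 (L(w) = -1*4/7 = -4/7)
49529 + f(2 + L(1)) = 49529 - 49*sqrt(2 - 4/7) = 49529 - 7*sqrt(70)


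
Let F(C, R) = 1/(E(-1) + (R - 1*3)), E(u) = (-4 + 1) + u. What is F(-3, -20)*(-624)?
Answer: 208/9 ≈ 23.111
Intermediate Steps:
E(u) = -3 + u
F(C, R) = 1/(-7 + R) (F(C, R) = 1/((-3 - 1) + (R - 1*3)) = 1/(-4 + (R - 3)) = 1/(-4 + (-3 + R)) = 1/(-7 + R))
F(-3, -20)*(-624) = -624/(-7 - 20) = -624/(-27) = -1/27*(-624) = 208/9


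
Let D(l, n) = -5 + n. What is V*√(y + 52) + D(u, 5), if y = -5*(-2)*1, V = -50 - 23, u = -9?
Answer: -73*√62 ≈ -574.80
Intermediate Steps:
V = -73
y = 10 (y = 10*1 = 10)
V*√(y + 52) + D(u, 5) = -73*√(10 + 52) + (-5 + 5) = -73*√62 + 0 = -73*√62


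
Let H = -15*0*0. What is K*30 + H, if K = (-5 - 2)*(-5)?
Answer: 1050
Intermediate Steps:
H = 0 (H = -3*0*0 = 0*0 = 0)
K = 35 (K = -7*(-5) = 35)
K*30 + H = 35*30 + 0 = 1050 + 0 = 1050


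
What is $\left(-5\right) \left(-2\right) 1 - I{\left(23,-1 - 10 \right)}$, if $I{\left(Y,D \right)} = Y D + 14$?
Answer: $249$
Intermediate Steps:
$I{\left(Y,D \right)} = 14 + D Y$ ($I{\left(Y,D \right)} = D Y + 14 = 14 + D Y$)
$\left(-5\right) \left(-2\right) 1 - I{\left(23,-1 - 10 \right)} = \left(-5\right) \left(-2\right) 1 - \left(14 + \left(-1 - 10\right) 23\right) = 10 \cdot 1 - \left(14 + \left(-1 - 10\right) 23\right) = 10 - \left(14 - 253\right) = 10 - -239 = 10 + 239 = 249$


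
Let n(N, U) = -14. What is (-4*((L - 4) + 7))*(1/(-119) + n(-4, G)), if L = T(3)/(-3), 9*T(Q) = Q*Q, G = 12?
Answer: 53344/357 ≈ 149.42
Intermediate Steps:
T(Q) = Q²/9 (T(Q) = (Q*Q)/9 = Q²/9)
L = -⅓ (L = ((⅑)*3²)/(-3) = ((⅑)*9)*(-⅓) = 1*(-⅓) = -⅓ ≈ -0.33333)
(-4*((L - 4) + 7))*(1/(-119) + n(-4, G)) = (-4*((-⅓ - 4) + 7))*(1/(-119) - 14) = (-4*(-13/3 + 7))*(-1/119 - 14) = -4*8/3*(-1667/119) = -32/3*(-1667/119) = 53344/357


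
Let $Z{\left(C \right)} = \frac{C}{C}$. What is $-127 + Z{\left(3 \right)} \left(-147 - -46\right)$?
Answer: $-228$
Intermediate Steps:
$Z{\left(C \right)} = 1$
$-127 + Z{\left(3 \right)} \left(-147 - -46\right) = -127 + 1 \left(-147 - -46\right) = -127 + 1 \left(-147 + 46\right) = -127 + 1 \left(-101\right) = -127 - 101 = -228$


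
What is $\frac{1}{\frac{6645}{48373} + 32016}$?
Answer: $\frac{48373}{1548716613} \approx 3.1234 \cdot 10^{-5}$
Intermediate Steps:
$\frac{1}{\frac{6645}{48373} + 32016} = \frac{1}{\frac{1548716613}{48373}} = \frac{48373}{1548716613}$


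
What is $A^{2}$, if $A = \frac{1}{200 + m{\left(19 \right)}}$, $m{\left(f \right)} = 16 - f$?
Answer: $\frac{1}{38809} \approx 2.5767 \cdot 10^{-5}$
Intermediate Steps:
$A = \frac{1}{197}$ ($A = \frac{1}{200 + \left(16 - 19\right)} = \frac{1}{200 - 3} = \frac{1}{197} \approx 0.0050761$)
$A^{2} = \left(\frac{1}{197}\right)^{2} = \frac{1}{38809}$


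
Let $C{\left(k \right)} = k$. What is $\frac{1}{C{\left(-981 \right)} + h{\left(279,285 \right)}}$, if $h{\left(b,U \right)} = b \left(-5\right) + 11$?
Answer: $- \frac{1}{2365} \approx -0.00042283$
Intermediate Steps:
$h{\left(b,U \right)} = 11 - 5 b$ ($h{\left(b,U \right)} = - 5 b + 11 = 11 - 5 b$)
$\frac{1}{C{\left(-981 \right)} + h{\left(279,285 \right)}} = \frac{1}{-981 + \left(11 - 1395\right)} = \frac{1}{-981 - 1384} = \frac{1}{-2365} = - \frac{1}{2365}$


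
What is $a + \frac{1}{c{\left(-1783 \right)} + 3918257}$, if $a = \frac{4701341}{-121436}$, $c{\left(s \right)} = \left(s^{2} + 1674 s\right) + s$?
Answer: $- \frac{19326371189525}{499201658956} \approx -38.715$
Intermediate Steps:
$c{\left(s \right)} = s^{2} + 1675 s$
$a = - \frac{4701341}{121436}$ ($a = 4701341 \left(- \frac{1}{121436}\right) = - \frac{4701341}{121436} \approx -38.715$)
$a + \frac{1}{c{\left(-1783 \right)} + 3918257} = - \frac{4701341}{121436} + \frac{1}{- 1783 \left(1675 - 1783\right) + 3918257} = - \frac{4701341}{121436} + \frac{1}{\left(-1783\right) \left(-108\right) + 3918257} = - \frac{4701341}{121436} + \frac{1}{192564 + 3918257} = - \frac{4701341}{121436} + \frac{1}{4110821} = - \frac{19326371189525}{499201658956}$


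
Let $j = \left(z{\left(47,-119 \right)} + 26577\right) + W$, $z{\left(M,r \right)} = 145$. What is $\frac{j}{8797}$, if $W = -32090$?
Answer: $- \frac{5368}{8797} \approx -0.61021$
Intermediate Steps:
$j = -5368$ ($j = \left(145 + 26577\right) - 32090 = 26722 - 32090 = -5368$)
$\frac{j}{8797} = - \frac{5368}{8797}$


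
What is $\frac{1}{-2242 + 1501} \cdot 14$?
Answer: $- \frac{14}{741} \approx -0.018893$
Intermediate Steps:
$\frac{1}{-2242 + 1501} \cdot 14 = \frac{1}{-741} \cdot 14 = \left(- \frac{1}{741}\right) 14 = - \frac{14}{741}$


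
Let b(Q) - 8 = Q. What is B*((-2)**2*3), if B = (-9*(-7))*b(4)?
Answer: 9072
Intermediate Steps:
b(Q) = 8 + Q
B = 756 (B = (-9*(-7))*(8 + 4) = 63*12 = 756)
B*((-2)**2*3) = 756*((-2)**2*3) = 756*(4*3) = 756*12 = 9072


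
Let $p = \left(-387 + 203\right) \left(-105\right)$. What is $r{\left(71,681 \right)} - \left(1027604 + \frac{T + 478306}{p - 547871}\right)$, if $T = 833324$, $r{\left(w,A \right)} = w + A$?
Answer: $- \frac{542742339822}{528551} \approx -1.0269 \cdot 10^{6}$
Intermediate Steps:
$r{\left(w,A \right)} = A + w$
$p = 19320$ ($p = \left(-184\right) \left(-105\right) = 19320$)
$r{\left(71,681 \right)} - \left(1027604 + \frac{T + 478306}{p - 547871}\right) = \left(681 + 71\right) - \left(1027604 + \frac{833324 + 478306}{19320 - 547871}\right) = 752 - \left(1027604 + \frac{1311630}{-528551}\right) = 752 - \left(1027604 + 1311630 \left(- \frac{1}{528551}\right)\right) = 752 - \frac{543139810174}{528551} = - \frac{542742339822}{528551}$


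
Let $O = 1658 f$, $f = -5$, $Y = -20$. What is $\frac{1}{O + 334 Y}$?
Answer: $- \frac{1}{14970} \approx -6.68 \cdot 10^{-5}$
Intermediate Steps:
$O = -8290$ ($O = 1658 \left(-5\right) = -8290$)
$\frac{1}{O + 334 Y} = \frac{1}{-8290 + 334 \left(-20\right)} = \frac{1}{-8290 - 6680} = \frac{1}{-14970} = - \frac{1}{14970}$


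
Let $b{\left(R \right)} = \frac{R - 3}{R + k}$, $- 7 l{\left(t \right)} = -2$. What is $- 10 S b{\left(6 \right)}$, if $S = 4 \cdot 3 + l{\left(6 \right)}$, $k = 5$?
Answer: $- \frac{2580}{77} \approx -33.506$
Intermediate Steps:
$l{\left(t \right)} = \frac{2}{7}$ ($l{\left(t \right)} = \left(- \frac{1}{7}\right) \left(-2\right) = \frac{2}{7}$)
$b{\left(R \right)} = \frac{-3 + R}{5 + R}$ ($b{\left(R \right)} = \frac{R - 3}{R + 5} = \frac{-3 + R}{5 + R}$)
$S = \frac{86}{7}$ ($S = 4 \cdot 3 + \frac{2}{7} = 12 + \frac{2}{7} = \frac{86}{7} \approx 12.286$)
$- 10 S b{\left(6 \right)} = \left(-10\right) \frac{86}{7} \frac{-3 + 6}{5 + 6} = - \frac{860 \cdot \frac{1}{11} \cdot 3}{7} = \left(- \frac{860}{7}\right) \frac{3}{11} = - \frac{2580}{77}$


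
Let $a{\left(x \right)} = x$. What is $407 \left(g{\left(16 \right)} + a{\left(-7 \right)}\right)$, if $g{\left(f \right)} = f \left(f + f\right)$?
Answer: $205535$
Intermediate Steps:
$g{\left(f \right)} = 2 f^{2}$ ($g{\left(f \right)} = f 2 f = 2 f^{2}$)
$407 \left(g{\left(16 \right)} + a{\left(-7 \right)}\right) = 407 \left(2 \cdot 16^{2} - 7\right) = 407 \left(2 \cdot 256 - 7\right) = 407 \left(512 - 7\right) = 407 \cdot 505 = 205535$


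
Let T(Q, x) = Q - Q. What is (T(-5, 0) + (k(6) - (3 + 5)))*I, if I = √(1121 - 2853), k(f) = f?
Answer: -4*I*√433 ≈ -83.235*I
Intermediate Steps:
T(Q, x) = 0
I = 2*I*√433 (I = √(-1732) = 2*I*√433 ≈ 41.617*I)
(T(-5, 0) + (k(6) - (3 + 5)))*I = (0 + (6 - (3 + 5)))*(2*I*√433) = (0 + (6 - 1*8))*(2*I*√433) = (0 + (6 - 8))*(2*I*√433) = (0 - 2)*(2*I*√433) = -4*I*√433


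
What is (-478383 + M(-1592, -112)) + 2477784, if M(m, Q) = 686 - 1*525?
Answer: 1999562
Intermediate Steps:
M(m, Q) = 161 (M(m, Q) = 686 - 525 = 161)
(-478383 + M(-1592, -112)) + 2477784 = (-478383 + 161) + 2477784 = -478222 + 2477784 = 1999562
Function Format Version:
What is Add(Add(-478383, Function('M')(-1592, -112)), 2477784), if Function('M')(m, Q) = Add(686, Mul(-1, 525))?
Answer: 1999562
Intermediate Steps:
Function('M')(m, Q) = 161 (Function('M')(m, Q) = Add(686, -525) = 161)
Add(Add(-478383, Function('M')(-1592, -112)), 2477784) = Add(Add(-478383, 161), 2477784) = Add(-478222, 2477784) = 1999562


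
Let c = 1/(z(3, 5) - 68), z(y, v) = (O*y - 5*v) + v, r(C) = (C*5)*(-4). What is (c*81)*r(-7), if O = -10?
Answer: -5670/59 ≈ -96.102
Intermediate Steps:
r(C) = -20*C (r(C) = (5*C)*(-4) = -20*C)
z(y, v) = -10*y - 4*v (z(y, v) = (-10*y - 5*v) + v = -10*y - 4*v)
c = -1/118 (c = 1/((-10*3 - 4*5) - 68) = 1/((-30 - 20) - 68) = 1/(-50 - 68) = 1/(-118) = -1/118 ≈ -0.0084746)
(c*81)*r(-7) = (-1/118*81)*(-20*(-7)) = -81/118*140 = -5670/59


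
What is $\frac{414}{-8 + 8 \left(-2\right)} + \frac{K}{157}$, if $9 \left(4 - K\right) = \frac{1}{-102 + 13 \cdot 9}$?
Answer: $- \frac{1460299}{84780} \approx -17.225$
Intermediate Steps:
$K = \frac{539}{135}$ ($K = 4 - \frac{1}{9 \left(-102 + 13 \cdot 9\right)} = 4 - \frac{1}{9 \left(-102 + 117\right)} = 4 - \frac{1}{9 \cdot 15} = 4 - \frac{1}{135} = \frac{539}{135} \approx 3.9926$)
$\frac{414}{-8 + 8 \left(-2\right)} + \frac{K}{157} = \frac{414}{-8 + 8 \left(-2\right)} + \frac{539}{135 \cdot 157} = \frac{414}{-8 - 16} + \frac{539}{135} \cdot \frac{1}{157} = \frac{414}{-24} + \frac{539}{21195} = 414 \left(- \frac{1}{24}\right) + \frac{539}{21195} = - \frac{69}{4} + \frac{539}{21195} = - \frac{1460299}{84780}$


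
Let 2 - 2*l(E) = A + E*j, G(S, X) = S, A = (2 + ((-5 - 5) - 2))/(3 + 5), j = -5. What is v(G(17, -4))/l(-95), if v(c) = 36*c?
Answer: -96/37 ≈ -2.5946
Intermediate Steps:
A = -5/4 (A = (2 + (-10 - 2))/8 = (2 - 12)*(⅛) = -10*⅛ = -5/4 ≈ -1.2500)
l(E) = 13/8 + 5*E/2 (l(E) = 1 - (-5/4 + E*(-5))/2 = 1 - (-5/4 - 5*E)/2 = 1 + (5/8 + 5*E/2) = 13/8 + 5*E/2)
v(G(17, -4))/l(-95) = (36*17)/(13/8 + (5/2)*(-95)) = 612/(13/8 - 475/2) = 612/(-1887/8) = 612*(-8/1887) = -96/37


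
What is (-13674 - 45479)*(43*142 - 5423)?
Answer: -40401499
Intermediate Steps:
(-13674 - 45479)*(43*142 - 5423) = -59153*(6106 - 5423) = -59153*683 = -40401499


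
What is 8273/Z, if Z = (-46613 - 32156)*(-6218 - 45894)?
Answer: 8273/4104810128 ≈ 2.0154e-6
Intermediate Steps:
Z = 4104810128 (Z = -78769*(-52112) = 4104810128)
8273/Z = 8273/4104810128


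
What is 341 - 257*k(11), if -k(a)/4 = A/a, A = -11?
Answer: -687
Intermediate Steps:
k(a) = 44/a (k(a) = -(-44)/a = 44/a)
341 - 257*k(11) = 341 - 11308/11 = 341 - 257*4 = 341 - 1028 = -687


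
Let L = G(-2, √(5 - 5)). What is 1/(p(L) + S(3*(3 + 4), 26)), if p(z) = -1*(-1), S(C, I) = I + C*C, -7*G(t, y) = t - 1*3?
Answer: 1/468 ≈ 0.0021368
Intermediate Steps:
G(t, y) = 3/7 - t/7 (G(t, y) = -(t - 1*3)/7 = -(t - 3)/7 = -(-3 + t)/7 = 3/7 - t/7)
S(C, I) = I + C²
L = 5/7 (L = 3/7 - ⅐*(-2) = 3/7 + 2/7 = 5/7 ≈ 0.71429)
p(z) = 1
1/(p(L) + S(3*(3 + 4), 26)) = 1/(1 + (26 + (3*(3 + 4))²)) = 1/(1 + (26 + (3*7)²)) = 1/(1 + (26 + 21²)) = 1/(1 + (26 + 441)) = 1/(1 + 467) = 1/468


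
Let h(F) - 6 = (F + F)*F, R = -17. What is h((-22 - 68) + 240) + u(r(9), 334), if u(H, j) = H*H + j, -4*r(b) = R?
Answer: 725729/16 ≈ 45358.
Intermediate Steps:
r(b) = 17/4 (r(b) = -¼*(-17) = 17/4)
u(H, j) = j + H² (u(H, j) = H² + j = j + H²)
h(F) = 6 + 2*F² (h(F) = 6 + (F + F)*F = 6 + (2*F)*F = 6 + 2*F²)
h((-22 - 68) + 240) + u(r(9), 334) = (6 + 2*((-22 - 68) + 240)²) + (334 + (17/4)²) = (6 + 2*(-90 + 240)²) + (334 + 289/16) = (6 + 2*150²) + 5633/16 = (6 + 2*22500) + 5633/16 = (6 + 45000) + 5633/16 = 45006 + 5633/16 = 725729/16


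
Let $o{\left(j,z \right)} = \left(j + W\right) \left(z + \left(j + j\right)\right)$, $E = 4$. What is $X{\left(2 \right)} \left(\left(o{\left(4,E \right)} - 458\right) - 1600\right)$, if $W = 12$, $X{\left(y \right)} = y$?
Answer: $-3732$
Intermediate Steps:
$o{\left(j,z \right)} = \left(12 + j\right) \left(z + 2 j\right)$ ($o{\left(j,z \right)} = \left(j + 12\right) \left(z + \left(j + j\right)\right) = \left(12 + j\right) \left(z + 2 j\right)$)
$X{\left(2 \right)} \left(\left(o{\left(4,E \right)} - 458\right) - 1600\right) = 2 \left(\left(\left(2 \cdot 4^{2} + 12 \cdot 4 + 24 \cdot 4 + 4 \cdot 4\right) - 458\right) - 1600\right) = 2 \left(\left(\left(2 \cdot 16 + 48 + 96 + 16\right) - 458\right) - 1600\right) = 2 \left(\left(\left(32 + 48 + 96 + 16\right) - 458\right) - 1600\right) = 2 \left(\left(192 - 458\right) - 1600\right) = 2 \left(-266 - 1600\right) = 2 \left(-1866\right) = -3732$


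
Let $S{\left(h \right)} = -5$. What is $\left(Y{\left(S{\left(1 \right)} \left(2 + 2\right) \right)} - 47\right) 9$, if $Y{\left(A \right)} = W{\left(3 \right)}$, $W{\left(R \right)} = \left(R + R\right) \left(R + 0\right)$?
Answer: $-261$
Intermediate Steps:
$W{\left(R \right)} = 2 R^{2}$ ($W{\left(R \right)} = 2 R R = 2 R^{2}$)
$Y{\left(A \right)} = 18$ ($Y{\left(A \right)} = 2 \cdot 3^{2} = 2 \cdot 9 = 18$)
$\left(Y{\left(S{\left(1 \right)} \left(2 + 2\right) \right)} - 47\right) 9 = \left(18 - 47\right) 9 = \left(-29\right) 9 = -261$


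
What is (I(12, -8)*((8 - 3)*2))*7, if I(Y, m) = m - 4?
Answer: -840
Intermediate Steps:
I(Y, m) = -4 + m
(I(12, -8)*((8 - 3)*2))*7 = ((-4 - 8)*((8 - 3)*2))*7 = -60*2*7 = -12*10*7 = -120*7 = -840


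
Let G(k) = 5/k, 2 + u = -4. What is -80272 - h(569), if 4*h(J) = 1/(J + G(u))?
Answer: -547294499/6818 ≈ -80272.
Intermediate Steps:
u = -6 (u = -2 - 4 = -6)
h(J) = 1/(4*(-⅚ + J)) (h(J) = 1/(4*(J + 5/(-6))) = 1/(4*(J + 5*(-⅙))) = 1/(4*(J - ⅚)) = 1/(4*(-⅚ + J)))
-80272 - h(569) = -80272 - 3/(2*(-5 + 6*569)) = -80272 - 3/(2*(-5 + 3414)) = -80272 - 3/(2*3409) = -80272 - 1*3/6818 = -80272 - 3/6818 = -547294499/6818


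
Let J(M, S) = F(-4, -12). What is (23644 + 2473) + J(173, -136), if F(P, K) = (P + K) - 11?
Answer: 26090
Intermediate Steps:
F(P, K) = -11 + K + P (F(P, K) = (K + P) - 11 = -11 + K + P)
J(M, S) = -27 (J(M, S) = -11 - 12 - 4 = -27)
(23644 + 2473) + J(173, -136) = (23644 + 2473) - 27 = 26117 - 27 = 26090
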